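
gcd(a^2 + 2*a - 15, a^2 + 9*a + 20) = a + 5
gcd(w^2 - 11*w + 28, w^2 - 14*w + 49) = w - 7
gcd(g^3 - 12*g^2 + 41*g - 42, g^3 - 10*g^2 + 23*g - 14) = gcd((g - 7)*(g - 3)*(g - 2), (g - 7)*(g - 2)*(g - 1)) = g^2 - 9*g + 14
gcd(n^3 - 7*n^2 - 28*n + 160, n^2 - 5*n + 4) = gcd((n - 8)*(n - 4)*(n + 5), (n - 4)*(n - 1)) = n - 4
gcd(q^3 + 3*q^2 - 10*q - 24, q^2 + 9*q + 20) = q + 4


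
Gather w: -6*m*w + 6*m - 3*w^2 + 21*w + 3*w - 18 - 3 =6*m - 3*w^2 + w*(24 - 6*m) - 21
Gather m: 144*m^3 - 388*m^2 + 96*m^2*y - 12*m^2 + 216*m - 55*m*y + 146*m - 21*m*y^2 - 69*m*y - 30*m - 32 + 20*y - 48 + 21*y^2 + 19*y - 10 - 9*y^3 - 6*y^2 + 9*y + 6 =144*m^3 + m^2*(96*y - 400) + m*(-21*y^2 - 124*y + 332) - 9*y^3 + 15*y^2 + 48*y - 84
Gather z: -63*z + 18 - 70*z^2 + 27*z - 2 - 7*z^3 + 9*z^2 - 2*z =-7*z^3 - 61*z^2 - 38*z + 16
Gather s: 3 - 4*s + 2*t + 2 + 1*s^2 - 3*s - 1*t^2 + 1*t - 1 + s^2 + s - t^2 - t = 2*s^2 - 6*s - 2*t^2 + 2*t + 4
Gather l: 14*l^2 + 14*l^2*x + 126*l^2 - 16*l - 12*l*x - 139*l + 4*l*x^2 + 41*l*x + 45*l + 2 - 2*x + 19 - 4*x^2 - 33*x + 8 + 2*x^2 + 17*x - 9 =l^2*(14*x + 140) + l*(4*x^2 + 29*x - 110) - 2*x^2 - 18*x + 20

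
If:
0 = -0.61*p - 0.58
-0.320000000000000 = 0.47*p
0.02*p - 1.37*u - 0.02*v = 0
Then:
No Solution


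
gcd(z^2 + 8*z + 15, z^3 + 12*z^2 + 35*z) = z + 5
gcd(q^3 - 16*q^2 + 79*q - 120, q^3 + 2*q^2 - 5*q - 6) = 1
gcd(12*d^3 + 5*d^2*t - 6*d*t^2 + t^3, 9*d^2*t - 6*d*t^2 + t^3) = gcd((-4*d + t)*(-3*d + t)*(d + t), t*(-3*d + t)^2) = -3*d + t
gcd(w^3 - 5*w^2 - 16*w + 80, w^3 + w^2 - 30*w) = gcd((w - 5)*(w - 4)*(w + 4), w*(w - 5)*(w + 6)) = w - 5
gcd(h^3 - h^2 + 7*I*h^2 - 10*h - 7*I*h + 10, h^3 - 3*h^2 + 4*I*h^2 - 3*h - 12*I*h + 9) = 1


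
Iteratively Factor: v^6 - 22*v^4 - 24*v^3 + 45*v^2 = (v + 3)*(v^5 - 3*v^4 - 13*v^3 + 15*v^2) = (v + 3)^2*(v^4 - 6*v^3 + 5*v^2) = v*(v + 3)^2*(v^3 - 6*v^2 + 5*v) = v*(v - 1)*(v + 3)^2*(v^2 - 5*v) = v*(v - 5)*(v - 1)*(v + 3)^2*(v)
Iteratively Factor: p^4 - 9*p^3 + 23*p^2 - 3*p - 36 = (p - 3)*(p^3 - 6*p^2 + 5*p + 12) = (p - 3)*(p + 1)*(p^2 - 7*p + 12) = (p - 3)^2*(p + 1)*(p - 4)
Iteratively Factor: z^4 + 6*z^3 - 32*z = (z)*(z^3 + 6*z^2 - 32) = z*(z + 4)*(z^2 + 2*z - 8) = z*(z + 4)^2*(z - 2)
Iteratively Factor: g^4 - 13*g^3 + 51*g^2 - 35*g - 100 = (g - 5)*(g^3 - 8*g^2 + 11*g + 20) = (g - 5)*(g - 4)*(g^2 - 4*g - 5) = (g - 5)*(g - 4)*(g + 1)*(g - 5)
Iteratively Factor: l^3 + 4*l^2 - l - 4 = (l + 1)*(l^2 + 3*l - 4) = (l + 1)*(l + 4)*(l - 1)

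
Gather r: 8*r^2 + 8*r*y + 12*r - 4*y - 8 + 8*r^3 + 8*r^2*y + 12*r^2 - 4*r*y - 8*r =8*r^3 + r^2*(8*y + 20) + r*(4*y + 4) - 4*y - 8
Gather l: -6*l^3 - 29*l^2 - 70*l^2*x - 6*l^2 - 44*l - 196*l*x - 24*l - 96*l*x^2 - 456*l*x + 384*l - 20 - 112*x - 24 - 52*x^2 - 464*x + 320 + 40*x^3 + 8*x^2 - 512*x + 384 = -6*l^3 + l^2*(-70*x - 35) + l*(-96*x^2 - 652*x + 316) + 40*x^3 - 44*x^2 - 1088*x + 660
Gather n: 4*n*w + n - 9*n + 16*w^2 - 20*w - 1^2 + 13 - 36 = n*(4*w - 8) + 16*w^2 - 20*w - 24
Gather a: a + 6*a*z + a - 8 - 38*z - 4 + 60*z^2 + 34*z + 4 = a*(6*z + 2) + 60*z^2 - 4*z - 8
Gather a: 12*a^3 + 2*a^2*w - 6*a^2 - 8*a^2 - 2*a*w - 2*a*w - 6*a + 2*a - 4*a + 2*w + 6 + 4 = 12*a^3 + a^2*(2*w - 14) + a*(-4*w - 8) + 2*w + 10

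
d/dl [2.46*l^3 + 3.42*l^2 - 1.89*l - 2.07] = 7.38*l^2 + 6.84*l - 1.89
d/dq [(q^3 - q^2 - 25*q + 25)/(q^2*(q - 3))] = 2*(-q^3 + 25*q^2 - 75*q + 75)/(q^3*(q^2 - 6*q + 9))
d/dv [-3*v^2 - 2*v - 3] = -6*v - 2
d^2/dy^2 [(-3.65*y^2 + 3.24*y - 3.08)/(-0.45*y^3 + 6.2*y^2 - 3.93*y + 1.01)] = (1.47825*y^6 - 3.93660000000003*y^5 + 22.9918499999999*y^4 - 174.02577*y^3 + 588.24432*y^2 - 320.15124*y + 38.29233)/(0.091125*y^9 - 3.7665*y^8 + 54.281475*y^7 - 304.729775*y^6 + 490.965615*y^5 - 414.46545*y^4 + 209.733552*y^3 - 65.771907*y^2 + 12.026979*y - 1.030301)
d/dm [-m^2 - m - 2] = -2*m - 1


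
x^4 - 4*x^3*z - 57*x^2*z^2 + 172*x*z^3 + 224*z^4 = (x - 8*z)*(x - 4*z)*(x + z)*(x + 7*z)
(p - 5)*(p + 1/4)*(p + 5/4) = p^3 - 7*p^2/2 - 115*p/16 - 25/16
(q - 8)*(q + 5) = q^2 - 3*q - 40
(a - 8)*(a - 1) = a^2 - 9*a + 8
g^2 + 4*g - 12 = (g - 2)*(g + 6)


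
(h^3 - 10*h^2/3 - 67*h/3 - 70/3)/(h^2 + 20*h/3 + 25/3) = (h^2 - 5*h - 14)/(h + 5)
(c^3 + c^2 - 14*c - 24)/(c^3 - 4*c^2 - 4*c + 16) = (c + 3)/(c - 2)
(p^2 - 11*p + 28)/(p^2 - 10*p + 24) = (p - 7)/(p - 6)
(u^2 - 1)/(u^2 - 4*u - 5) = (u - 1)/(u - 5)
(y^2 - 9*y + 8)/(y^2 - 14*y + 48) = (y - 1)/(y - 6)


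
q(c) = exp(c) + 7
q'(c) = exp(c)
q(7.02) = 1125.79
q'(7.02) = 1118.79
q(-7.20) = 7.00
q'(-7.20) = 0.00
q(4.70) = 116.95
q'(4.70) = 109.95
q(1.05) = 9.86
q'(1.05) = 2.86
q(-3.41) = 7.03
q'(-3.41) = 0.03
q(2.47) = 18.82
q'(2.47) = 11.82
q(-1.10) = 7.33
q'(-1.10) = 0.33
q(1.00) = 9.72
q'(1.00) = 2.72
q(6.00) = 410.43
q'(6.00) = 403.43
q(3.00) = 27.09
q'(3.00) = 20.09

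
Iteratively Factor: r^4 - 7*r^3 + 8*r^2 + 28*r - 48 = (r - 3)*(r^3 - 4*r^2 - 4*r + 16) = (r - 3)*(r - 2)*(r^2 - 2*r - 8) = (r - 3)*(r - 2)*(r + 2)*(r - 4)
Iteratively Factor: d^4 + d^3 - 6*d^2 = (d + 3)*(d^3 - 2*d^2) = d*(d + 3)*(d^2 - 2*d) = d*(d - 2)*(d + 3)*(d)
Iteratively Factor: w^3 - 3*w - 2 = (w + 1)*(w^2 - w - 2) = (w + 1)^2*(w - 2)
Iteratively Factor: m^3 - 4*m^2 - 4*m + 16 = (m - 4)*(m^2 - 4) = (m - 4)*(m + 2)*(m - 2)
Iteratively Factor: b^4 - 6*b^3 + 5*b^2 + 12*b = (b - 3)*(b^3 - 3*b^2 - 4*b) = b*(b - 3)*(b^2 - 3*b - 4) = b*(b - 3)*(b + 1)*(b - 4)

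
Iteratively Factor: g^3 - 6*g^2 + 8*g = (g)*(g^2 - 6*g + 8) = g*(g - 4)*(g - 2)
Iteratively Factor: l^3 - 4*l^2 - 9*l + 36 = (l + 3)*(l^2 - 7*l + 12) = (l - 3)*(l + 3)*(l - 4)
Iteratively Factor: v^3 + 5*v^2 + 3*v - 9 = (v - 1)*(v^2 + 6*v + 9) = (v - 1)*(v + 3)*(v + 3)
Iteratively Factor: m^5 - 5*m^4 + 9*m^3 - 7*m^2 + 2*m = (m - 1)*(m^4 - 4*m^3 + 5*m^2 - 2*m) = (m - 1)^2*(m^3 - 3*m^2 + 2*m) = (m - 2)*(m - 1)^2*(m^2 - m) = m*(m - 2)*(m - 1)^2*(m - 1)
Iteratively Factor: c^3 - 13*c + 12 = (c - 3)*(c^2 + 3*c - 4) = (c - 3)*(c + 4)*(c - 1)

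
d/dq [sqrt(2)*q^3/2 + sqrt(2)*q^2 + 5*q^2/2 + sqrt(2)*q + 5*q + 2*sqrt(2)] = 3*sqrt(2)*q^2/2 + 2*sqrt(2)*q + 5*q + sqrt(2) + 5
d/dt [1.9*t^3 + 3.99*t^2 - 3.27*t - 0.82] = 5.7*t^2 + 7.98*t - 3.27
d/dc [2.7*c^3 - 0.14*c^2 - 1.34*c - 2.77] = 8.1*c^2 - 0.28*c - 1.34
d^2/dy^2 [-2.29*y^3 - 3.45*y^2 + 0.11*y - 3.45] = -13.74*y - 6.9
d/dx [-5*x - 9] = -5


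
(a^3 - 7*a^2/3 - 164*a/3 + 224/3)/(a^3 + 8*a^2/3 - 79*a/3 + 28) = (a - 8)/(a - 3)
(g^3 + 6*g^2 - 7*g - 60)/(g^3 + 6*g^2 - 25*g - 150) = (g^2 + g - 12)/(g^2 + g - 30)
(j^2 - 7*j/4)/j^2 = (j - 7/4)/j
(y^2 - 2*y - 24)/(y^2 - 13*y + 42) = (y + 4)/(y - 7)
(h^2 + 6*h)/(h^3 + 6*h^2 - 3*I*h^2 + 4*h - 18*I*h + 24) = h/(h^2 - 3*I*h + 4)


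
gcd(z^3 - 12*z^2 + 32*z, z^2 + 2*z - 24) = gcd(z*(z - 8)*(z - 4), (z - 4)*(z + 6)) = z - 4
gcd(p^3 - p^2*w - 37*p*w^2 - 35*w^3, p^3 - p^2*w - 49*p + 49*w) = 1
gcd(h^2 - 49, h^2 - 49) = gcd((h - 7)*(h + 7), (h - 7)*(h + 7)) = h^2 - 49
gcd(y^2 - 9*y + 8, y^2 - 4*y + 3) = y - 1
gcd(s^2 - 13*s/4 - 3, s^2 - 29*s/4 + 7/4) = 1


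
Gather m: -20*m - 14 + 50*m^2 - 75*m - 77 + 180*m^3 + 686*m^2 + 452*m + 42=180*m^3 + 736*m^2 + 357*m - 49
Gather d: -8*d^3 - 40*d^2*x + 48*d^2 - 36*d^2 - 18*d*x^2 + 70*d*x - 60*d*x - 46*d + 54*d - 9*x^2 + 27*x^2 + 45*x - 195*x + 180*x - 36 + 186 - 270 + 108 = -8*d^3 + d^2*(12 - 40*x) + d*(-18*x^2 + 10*x + 8) + 18*x^2 + 30*x - 12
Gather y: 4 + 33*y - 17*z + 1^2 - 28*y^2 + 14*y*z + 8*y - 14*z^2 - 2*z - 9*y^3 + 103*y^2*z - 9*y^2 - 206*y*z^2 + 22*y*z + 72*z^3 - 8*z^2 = -9*y^3 + y^2*(103*z - 37) + y*(-206*z^2 + 36*z + 41) + 72*z^3 - 22*z^2 - 19*z + 5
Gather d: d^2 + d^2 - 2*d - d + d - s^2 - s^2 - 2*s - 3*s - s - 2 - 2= 2*d^2 - 2*d - 2*s^2 - 6*s - 4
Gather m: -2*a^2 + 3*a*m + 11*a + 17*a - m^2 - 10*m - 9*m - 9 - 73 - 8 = -2*a^2 + 28*a - m^2 + m*(3*a - 19) - 90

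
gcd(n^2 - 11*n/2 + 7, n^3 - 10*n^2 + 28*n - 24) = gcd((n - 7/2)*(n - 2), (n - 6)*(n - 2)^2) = n - 2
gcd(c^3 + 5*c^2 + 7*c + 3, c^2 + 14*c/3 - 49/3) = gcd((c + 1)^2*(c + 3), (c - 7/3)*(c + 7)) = 1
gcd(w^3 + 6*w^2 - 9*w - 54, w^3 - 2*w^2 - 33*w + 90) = w^2 + 3*w - 18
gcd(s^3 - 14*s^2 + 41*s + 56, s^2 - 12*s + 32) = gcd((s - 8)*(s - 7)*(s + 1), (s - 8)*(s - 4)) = s - 8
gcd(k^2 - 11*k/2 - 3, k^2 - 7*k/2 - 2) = k + 1/2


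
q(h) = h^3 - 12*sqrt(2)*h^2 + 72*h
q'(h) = 3*h^2 - 24*sqrt(2)*h + 72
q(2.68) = 90.32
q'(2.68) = 2.58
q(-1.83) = -194.72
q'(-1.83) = 144.16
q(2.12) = 85.90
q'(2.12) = 13.53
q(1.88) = 82.02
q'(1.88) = 18.79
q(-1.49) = -148.26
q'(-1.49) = 129.23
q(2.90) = 90.47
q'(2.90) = -1.20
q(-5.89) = -1217.16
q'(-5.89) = 375.99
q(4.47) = 72.07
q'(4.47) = -19.77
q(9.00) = 2.38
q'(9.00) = 9.53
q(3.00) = 90.26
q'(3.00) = -2.82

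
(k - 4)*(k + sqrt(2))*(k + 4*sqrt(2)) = k^3 - 4*k^2 + 5*sqrt(2)*k^2 - 20*sqrt(2)*k + 8*k - 32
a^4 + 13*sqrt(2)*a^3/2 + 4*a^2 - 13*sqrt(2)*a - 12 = (a - sqrt(2))*(a + sqrt(2)/2)*(a + sqrt(2))*(a + 6*sqrt(2))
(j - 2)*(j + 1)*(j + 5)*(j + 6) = j^4 + 10*j^3 + 17*j^2 - 52*j - 60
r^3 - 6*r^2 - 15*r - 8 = (r - 8)*(r + 1)^2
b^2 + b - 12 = (b - 3)*(b + 4)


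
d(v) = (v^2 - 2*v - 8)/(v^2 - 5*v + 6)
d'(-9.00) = -0.03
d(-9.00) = 0.69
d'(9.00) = -0.02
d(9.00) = 1.31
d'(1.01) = -6.90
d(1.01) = -4.57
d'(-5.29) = -0.08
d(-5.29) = 0.51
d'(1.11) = -8.70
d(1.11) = -5.34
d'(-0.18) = -1.19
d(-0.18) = -1.10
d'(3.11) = 406.73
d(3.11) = -37.25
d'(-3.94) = -0.12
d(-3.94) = 0.37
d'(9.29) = -0.02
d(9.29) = 1.30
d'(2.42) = -30.49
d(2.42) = 28.67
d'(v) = (5 - 2*v)*(v^2 - 2*v - 8)/(v^2 - 5*v + 6)^2 + (2*v - 2)/(v^2 - 5*v + 6) = (-3*v^2 + 28*v - 52)/(v^4 - 10*v^3 + 37*v^2 - 60*v + 36)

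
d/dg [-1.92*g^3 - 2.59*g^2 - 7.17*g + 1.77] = -5.76*g^2 - 5.18*g - 7.17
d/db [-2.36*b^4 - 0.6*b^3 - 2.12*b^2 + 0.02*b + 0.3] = -9.44*b^3 - 1.8*b^2 - 4.24*b + 0.02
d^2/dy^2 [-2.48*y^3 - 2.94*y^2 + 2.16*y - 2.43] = -14.88*y - 5.88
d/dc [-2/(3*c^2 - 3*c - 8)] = 6*(2*c - 1)/(-3*c^2 + 3*c + 8)^2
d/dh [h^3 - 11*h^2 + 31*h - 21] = 3*h^2 - 22*h + 31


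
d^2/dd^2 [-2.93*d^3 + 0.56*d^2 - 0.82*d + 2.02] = 1.12 - 17.58*d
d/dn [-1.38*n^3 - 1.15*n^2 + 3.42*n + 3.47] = -4.14*n^2 - 2.3*n + 3.42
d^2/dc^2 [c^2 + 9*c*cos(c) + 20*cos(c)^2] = -9*c*cos(c) + 80*sin(c)^2 - 18*sin(c) - 38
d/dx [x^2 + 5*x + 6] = 2*x + 5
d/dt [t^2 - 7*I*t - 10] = 2*t - 7*I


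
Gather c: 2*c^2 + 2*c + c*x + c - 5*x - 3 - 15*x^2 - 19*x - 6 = 2*c^2 + c*(x + 3) - 15*x^2 - 24*x - 9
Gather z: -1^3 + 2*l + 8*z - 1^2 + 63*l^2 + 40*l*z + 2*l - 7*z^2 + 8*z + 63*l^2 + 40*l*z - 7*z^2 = 126*l^2 + 4*l - 14*z^2 + z*(80*l + 16) - 2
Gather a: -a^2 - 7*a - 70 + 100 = -a^2 - 7*a + 30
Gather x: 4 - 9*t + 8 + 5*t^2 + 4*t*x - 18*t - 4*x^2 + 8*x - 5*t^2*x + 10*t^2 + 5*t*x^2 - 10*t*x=15*t^2 - 27*t + x^2*(5*t - 4) + x*(-5*t^2 - 6*t + 8) + 12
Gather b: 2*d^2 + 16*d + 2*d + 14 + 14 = 2*d^2 + 18*d + 28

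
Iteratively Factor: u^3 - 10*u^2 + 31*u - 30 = (u - 2)*(u^2 - 8*u + 15) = (u - 5)*(u - 2)*(u - 3)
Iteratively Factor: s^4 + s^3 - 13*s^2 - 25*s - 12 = (s - 4)*(s^3 + 5*s^2 + 7*s + 3) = (s - 4)*(s + 1)*(s^2 + 4*s + 3) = (s - 4)*(s + 1)^2*(s + 3)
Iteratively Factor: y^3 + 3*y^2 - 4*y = (y)*(y^2 + 3*y - 4) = y*(y + 4)*(y - 1)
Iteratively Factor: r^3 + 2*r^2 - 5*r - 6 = (r + 1)*(r^2 + r - 6) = (r - 2)*(r + 1)*(r + 3)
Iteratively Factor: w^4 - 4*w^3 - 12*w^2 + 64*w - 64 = (w + 4)*(w^3 - 8*w^2 + 20*w - 16) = (w - 4)*(w + 4)*(w^2 - 4*w + 4) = (w - 4)*(w - 2)*(w + 4)*(w - 2)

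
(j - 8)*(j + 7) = j^2 - j - 56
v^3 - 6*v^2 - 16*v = v*(v - 8)*(v + 2)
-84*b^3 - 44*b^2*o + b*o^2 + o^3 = (-7*b + o)*(2*b + o)*(6*b + o)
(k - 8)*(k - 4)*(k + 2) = k^3 - 10*k^2 + 8*k + 64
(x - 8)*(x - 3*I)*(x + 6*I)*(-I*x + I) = -I*x^4 + 3*x^3 + 9*I*x^3 - 27*x^2 - 26*I*x^2 + 24*x + 162*I*x - 144*I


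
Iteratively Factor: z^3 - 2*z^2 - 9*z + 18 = (z - 2)*(z^2 - 9) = (z - 3)*(z - 2)*(z + 3)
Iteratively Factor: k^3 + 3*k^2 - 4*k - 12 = (k + 2)*(k^2 + k - 6) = (k + 2)*(k + 3)*(k - 2)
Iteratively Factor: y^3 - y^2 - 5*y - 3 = (y - 3)*(y^2 + 2*y + 1) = (y - 3)*(y + 1)*(y + 1)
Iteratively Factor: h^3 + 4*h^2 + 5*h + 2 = (h + 1)*(h^2 + 3*h + 2) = (h + 1)^2*(h + 2)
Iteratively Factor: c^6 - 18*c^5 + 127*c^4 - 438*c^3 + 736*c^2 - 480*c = (c - 2)*(c^5 - 16*c^4 + 95*c^3 - 248*c^2 + 240*c) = c*(c - 2)*(c^4 - 16*c^3 + 95*c^2 - 248*c + 240) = c*(c - 5)*(c - 2)*(c^3 - 11*c^2 + 40*c - 48) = c*(c - 5)*(c - 4)*(c - 2)*(c^2 - 7*c + 12) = c*(c - 5)*(c - 4)*(c - 3)*(c - 2)*(c - 4)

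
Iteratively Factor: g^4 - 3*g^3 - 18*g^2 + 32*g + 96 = (g + 2)*(g^3 - 5*g^2 - 8*g + 48) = (g - 4)*(g + 2)*(g^2 - g - 12) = (g - 4)^2*(g + 2)*(g + 3)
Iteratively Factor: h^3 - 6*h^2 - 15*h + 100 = (h - 5)*(h^2 - h - 20) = (h - 5)^2*(h + 4)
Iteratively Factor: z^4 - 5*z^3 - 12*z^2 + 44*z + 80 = (z + 2)*(z^3 - 7*z^2 + 2*z + 40) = (z - 4)*(z + 2)*(z^2 - 3*z - 10) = (z - 5)*(z - 4)*(z + 2)*(z + 2)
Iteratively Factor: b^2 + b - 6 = (b + 3)*(b - 2)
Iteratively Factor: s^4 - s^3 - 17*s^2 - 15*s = (s + 1)*(s^3 - 2*s^2 - 15*s) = (s - 5)*(s + 1)*(s^2 + 3*s) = s*(s - 5)*(s + 1)*(s + 3)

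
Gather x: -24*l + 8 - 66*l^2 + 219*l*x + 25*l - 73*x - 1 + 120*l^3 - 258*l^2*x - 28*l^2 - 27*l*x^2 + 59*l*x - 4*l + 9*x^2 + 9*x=120*l^3 - 94*l^2 - 3*l + x^2*(9 - 27*l) + x*(-258*l^2 + 278*l - 64) + 7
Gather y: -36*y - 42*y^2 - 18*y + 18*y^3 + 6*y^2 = 18*y^3 - 36*y^2 - 54*y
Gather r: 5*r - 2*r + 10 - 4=3*r + 6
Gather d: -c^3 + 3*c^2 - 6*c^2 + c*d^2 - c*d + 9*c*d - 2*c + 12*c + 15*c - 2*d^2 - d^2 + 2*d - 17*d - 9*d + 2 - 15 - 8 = -c^3 - 3*c^2 + 25*c + d^2*(c - 3) + d*(8*c - 24) - 21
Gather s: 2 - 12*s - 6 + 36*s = 24*s - 4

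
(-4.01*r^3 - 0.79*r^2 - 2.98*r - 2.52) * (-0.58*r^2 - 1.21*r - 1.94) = 2.3258*r^5 + 5.3103*r^4 + 10.4637*r^3 + 6.6*r^2 + 8.8304*r + 4.8888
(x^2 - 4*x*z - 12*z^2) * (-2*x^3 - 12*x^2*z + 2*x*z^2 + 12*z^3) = -2*x^5 - 4*x^4*z + 74*x^3*z^2 + 148*x^2*z^3 - 72*x*z^4 - 144*z^5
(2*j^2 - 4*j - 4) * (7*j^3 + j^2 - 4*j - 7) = 14*j^5 - 26*j^4 - 40*j^3 - 2*j^2 + 44*j + 28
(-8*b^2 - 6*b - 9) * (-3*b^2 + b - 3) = 24*b^4 + 10*b^3 + 45*b^2 + 9*b + 27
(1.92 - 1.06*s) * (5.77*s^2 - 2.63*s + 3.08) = -6.1162*s^3 + 13.8662*s^2 - 8.3144*s + 5.9136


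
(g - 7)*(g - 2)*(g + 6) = g^3 - 3*g^2 - 40*g + 84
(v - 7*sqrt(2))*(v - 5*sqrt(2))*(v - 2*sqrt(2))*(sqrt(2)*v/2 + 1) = sqrt(2)*v^4/2 - 13*v^3 + 45*sqrt(2)*v^2 - 22*v - 140*sqrt(2)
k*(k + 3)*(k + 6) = k^3 + 9*k^2 + 18*k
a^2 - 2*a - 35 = (a - 7)*(a + 5)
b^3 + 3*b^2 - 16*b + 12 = (b - 2)*(b - 1)*(b + 6)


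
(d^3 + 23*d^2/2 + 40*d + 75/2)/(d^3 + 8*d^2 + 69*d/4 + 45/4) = 2*(d + 5)/(2*d + 3)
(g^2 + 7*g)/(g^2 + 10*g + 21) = g/(g + 3)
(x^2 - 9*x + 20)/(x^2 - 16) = (x - 5)/(x + 4)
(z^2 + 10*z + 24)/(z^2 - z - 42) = (z + 4)/(z - 7)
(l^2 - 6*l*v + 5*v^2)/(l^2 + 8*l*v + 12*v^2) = (l^2 - 6*l*v + 5*v^2)/(l^2 + 8*l*v + 12*v^2)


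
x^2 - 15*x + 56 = (x - 8)*(x - 7)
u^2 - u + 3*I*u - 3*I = (u - 1)*(u + 3*I)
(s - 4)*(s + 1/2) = s^2 - 7*s/2 - 2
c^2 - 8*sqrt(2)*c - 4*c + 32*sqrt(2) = (c - 4)*(c - 8*sqrt(2))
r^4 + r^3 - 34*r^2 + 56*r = r*(r - 4)*(r - 2)*(r + 7)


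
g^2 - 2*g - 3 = (g - 3)*(g + 1)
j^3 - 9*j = j*(j - 3)*(j + 3)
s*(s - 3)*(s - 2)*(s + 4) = s^4 - s^3 - 14*s^2 + 24*s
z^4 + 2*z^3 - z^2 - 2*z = z*(z - 1)*(z + 1)*(z + 2)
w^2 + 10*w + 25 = (w + 5)^2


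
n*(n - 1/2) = n^2 - n/2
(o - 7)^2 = o^2 - 14*o + 49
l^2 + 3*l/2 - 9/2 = (l - 3/2)*(l + 3)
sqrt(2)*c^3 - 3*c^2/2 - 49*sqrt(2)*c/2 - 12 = (c - 4*sqrt(2))*(c + 3*sqrt(2))*(sqrt(2)*c + 1/2)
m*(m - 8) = m^2 - 8*m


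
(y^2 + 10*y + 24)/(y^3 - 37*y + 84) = (y^2 + 10*y + 24)/(y^3 - 37*y + 84)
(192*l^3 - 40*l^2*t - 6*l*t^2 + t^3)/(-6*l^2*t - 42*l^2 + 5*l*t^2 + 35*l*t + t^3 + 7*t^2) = (32*l^2 - 12*l*t + t^2)/(-l*t - 7*l + t^2 + 7*t)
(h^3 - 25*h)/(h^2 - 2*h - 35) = h*(h - 5)/(h - 7)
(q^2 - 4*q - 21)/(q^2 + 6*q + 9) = (q - 7)/(q + 3)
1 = 1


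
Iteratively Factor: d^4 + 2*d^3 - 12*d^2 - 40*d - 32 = (d + 2)*(d^3 - 12*d - 16) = (d + 2)^2*(d^2 - 2*d - 8) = (d + 2)^3*(d - 4)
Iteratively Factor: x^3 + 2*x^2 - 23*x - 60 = (x - 5)*(x^2 + 7*x + 12) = (x - 5)*(x + 4)*(x + 3)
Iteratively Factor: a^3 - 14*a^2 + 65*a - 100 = (a - 5)*(a^2 - 9*a + 20) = (a - 5)*(a - 4)*(a - 5)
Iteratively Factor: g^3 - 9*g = (g)*(g^2 - 9) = g*(g - 3)*(g + 3)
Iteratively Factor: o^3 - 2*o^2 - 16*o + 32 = (o - 4)*(o^2 + 2*o - 8) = (o - 4)*(o - 2)*(o + 4)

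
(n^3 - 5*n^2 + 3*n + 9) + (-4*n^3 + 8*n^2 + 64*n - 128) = -3*n^3 + 3*n^2 + 67*n - 119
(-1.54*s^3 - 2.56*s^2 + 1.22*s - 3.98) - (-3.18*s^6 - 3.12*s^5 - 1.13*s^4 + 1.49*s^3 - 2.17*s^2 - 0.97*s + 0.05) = 3.18*s^6 + 3.12*s^5 + 1.13*s^4 - 3.03*s^3 - 0.39*s^2 + 2.19*s - 4.03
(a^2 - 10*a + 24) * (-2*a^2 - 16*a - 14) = -2*a^4 + 4*a^3 + 98*a^2 - 244*a - 336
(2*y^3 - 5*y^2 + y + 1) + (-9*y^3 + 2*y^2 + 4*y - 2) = -7*y^3 - 3*y^2 + 5*y - 1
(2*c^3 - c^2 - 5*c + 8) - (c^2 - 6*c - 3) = 2*c^3 - 2*c^2 + c + 11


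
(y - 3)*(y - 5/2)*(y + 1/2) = y^3 - 5*y^2 + 19*y/4 + 15/4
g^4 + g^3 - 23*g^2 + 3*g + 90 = (g - 3)^2*(g + 2)*(g + 5)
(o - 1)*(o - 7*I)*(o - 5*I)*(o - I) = o^4 - o^3 - 13*I*o^3 - 47*o^2 + 13*I*o^2 + 47*o + 35*I*o - 35*I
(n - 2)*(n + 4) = n^2 + 2*n - 8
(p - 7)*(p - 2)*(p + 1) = p^3 - 8*p^2 + 5*p + 14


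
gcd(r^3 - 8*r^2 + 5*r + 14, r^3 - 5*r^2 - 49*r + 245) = r - 7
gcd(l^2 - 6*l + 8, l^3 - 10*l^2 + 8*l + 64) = l - 4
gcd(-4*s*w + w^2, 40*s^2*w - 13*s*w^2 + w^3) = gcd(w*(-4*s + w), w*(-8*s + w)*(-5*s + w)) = w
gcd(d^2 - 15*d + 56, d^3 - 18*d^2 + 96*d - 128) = d - 8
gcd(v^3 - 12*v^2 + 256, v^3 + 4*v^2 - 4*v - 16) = v + 4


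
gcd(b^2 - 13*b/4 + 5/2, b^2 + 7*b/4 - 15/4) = b - 5/4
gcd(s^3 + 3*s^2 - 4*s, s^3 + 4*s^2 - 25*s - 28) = 1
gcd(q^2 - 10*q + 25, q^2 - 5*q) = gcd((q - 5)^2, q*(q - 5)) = q - 5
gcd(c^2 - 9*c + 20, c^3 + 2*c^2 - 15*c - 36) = c - 4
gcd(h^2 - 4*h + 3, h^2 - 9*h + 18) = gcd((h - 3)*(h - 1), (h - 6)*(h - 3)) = h - 3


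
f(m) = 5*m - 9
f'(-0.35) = 5.00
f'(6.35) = 5.00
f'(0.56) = 5.00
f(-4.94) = -33.70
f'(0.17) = 5.00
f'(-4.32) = 5.00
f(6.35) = 22.75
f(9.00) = 36.00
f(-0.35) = -10.75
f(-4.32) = -30.60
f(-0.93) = -13.65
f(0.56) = -6.20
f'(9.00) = 5.00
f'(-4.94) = 5.00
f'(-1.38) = 5.00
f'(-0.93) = 5.00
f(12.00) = 51.00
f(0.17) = -8.15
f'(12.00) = 5.00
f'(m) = 5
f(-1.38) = -15.90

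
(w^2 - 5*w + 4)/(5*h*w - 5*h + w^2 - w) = (w - 4)/(5*h + w)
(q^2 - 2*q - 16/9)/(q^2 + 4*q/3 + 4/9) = (3*q - 8)/(3*q + 2)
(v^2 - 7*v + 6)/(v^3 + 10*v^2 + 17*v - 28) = (v - 6)/(v^2 + 11*v + 28)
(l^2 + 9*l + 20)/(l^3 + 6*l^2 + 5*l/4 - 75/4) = 4*(l + 4)/(4*l^2 + 4*l - 15)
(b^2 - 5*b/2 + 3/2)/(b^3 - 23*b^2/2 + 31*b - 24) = (b - 1)/(b^2 - 10*b + 16)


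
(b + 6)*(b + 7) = b^2 + 13*b + 42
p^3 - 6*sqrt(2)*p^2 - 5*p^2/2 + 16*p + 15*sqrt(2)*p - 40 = (p - 5/2)*(p - 4*sqrt(2))*(p - 2*sqrt(2))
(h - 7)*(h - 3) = h^2 - 10*h + 21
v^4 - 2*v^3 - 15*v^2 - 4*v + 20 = (v - 5)*(v - 1)*(v + 2)^2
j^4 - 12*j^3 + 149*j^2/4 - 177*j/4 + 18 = (j - 8)*(j - 3/2)^2*(j - 1)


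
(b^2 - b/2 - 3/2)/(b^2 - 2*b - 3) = (b - 3/2)/(b - 3)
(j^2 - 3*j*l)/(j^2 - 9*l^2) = j/(j + 3*l)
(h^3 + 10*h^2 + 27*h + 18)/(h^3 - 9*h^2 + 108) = (h^2 + 7*h + 6)/(h^2 - 12*h + 36)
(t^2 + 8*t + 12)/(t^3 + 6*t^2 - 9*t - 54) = (t + 2)/(t^2 - 9)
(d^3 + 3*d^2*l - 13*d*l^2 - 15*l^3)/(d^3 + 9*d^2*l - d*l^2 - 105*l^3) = (d + l)/(d + 7*l)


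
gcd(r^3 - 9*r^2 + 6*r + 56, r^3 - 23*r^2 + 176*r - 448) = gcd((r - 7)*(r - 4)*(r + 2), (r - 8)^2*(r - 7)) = r - 7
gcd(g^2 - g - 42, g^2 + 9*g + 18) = g + 6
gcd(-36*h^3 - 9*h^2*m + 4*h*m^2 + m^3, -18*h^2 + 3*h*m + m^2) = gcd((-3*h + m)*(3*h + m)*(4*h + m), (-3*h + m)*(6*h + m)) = 3*h - m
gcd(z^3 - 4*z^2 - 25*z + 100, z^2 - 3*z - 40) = z + 5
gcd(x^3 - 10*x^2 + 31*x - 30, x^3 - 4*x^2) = 1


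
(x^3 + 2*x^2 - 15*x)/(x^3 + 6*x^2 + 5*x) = (x - 3)/(x + 1)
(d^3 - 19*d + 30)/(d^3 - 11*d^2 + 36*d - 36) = (d + 5)/(d - 6)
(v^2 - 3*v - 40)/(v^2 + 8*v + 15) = (v - 8)/(v + 3)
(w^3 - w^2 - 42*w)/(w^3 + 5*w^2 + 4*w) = (w^2 - w - 42)/(w^2 + 5*w + 4)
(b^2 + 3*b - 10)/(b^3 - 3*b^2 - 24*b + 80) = (b - 2)/(b^2 - 8*b + 16)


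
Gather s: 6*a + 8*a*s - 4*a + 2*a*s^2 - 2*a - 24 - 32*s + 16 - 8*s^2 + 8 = s^2*(2*a - 8) + s*(8*a - 32)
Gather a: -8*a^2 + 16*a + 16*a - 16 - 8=-8*a^2 + 32*a - 24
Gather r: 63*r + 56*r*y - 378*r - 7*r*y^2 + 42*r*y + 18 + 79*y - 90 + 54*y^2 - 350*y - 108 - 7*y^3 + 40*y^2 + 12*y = r*(-7*y^2 + 98*y - 315) - 7*y^3 + 94*y^2 - 259*y - 180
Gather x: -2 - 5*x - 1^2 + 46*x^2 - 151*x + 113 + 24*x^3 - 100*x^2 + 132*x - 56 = 24*x^3 - 54*x^2 - 24*x + 54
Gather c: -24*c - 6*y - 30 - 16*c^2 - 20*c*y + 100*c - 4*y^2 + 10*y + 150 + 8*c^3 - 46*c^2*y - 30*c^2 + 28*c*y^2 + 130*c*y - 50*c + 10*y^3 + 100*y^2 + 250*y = 8*c^3 + c^2*(-46*y - 46) + c*(28*y^2 + 110*y + 26) + 10*y^3 + 96*y^2 + 254*y + 120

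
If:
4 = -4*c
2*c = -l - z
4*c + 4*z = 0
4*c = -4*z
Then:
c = -1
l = 1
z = 1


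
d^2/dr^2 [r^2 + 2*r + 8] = 2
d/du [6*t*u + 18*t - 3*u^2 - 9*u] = 6*t - 6*u - 9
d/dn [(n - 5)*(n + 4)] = 2*n - 1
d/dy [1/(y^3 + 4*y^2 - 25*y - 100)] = (-3*y^2 - 8*y + 25)/(y^3 + 4*y^2 - 25*y - 100)^2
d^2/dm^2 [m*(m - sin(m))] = m*sin(m) - 2*cos(m) + 2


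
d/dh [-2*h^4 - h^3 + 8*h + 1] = -8*h^3 - 3*h^2 + 8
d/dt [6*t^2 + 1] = 12*t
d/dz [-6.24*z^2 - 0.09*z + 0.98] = -12.48*z - 0.09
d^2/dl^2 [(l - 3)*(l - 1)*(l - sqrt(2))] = 6*l - 8 - 2*sqrt(2)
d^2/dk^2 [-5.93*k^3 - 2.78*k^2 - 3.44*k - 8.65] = -35.58*k - 5.56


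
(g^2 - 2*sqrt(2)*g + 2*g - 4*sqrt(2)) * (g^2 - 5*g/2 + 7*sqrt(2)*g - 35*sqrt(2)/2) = g^4 - g^3/2 + 5*sqrt(2)*g^3 - 33*g^2 - 5*sqrt(2)*g^2/2 - 25*sqrt(2)*g + 14*g + 140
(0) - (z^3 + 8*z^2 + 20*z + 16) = -z^3 - 8*z^2 - 20*z - 16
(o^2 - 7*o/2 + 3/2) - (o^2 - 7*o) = 7*o/2 + 3/2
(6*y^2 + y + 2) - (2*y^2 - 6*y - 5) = 4*y^2 + 7*y + 7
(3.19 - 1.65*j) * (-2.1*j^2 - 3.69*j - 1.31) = 3.465*j^3 - 0.6105*j^2 - 9.6096*j - 4.1789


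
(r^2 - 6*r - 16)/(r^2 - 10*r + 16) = (r + 2)/(r - 2)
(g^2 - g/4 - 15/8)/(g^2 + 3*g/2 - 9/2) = (g + 5/4)/(g + 3)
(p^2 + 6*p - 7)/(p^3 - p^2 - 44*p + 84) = (p - 1)/(p^2 - 8*p + 12)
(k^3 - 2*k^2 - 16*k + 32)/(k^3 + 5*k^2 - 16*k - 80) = (k - 2)/(k + 5)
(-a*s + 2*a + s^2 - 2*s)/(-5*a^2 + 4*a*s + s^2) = (s - 2)/(5*a + s)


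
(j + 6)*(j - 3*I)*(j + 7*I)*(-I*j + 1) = -I*j^4 + 5*j^3 - 6*I*j^3 + 30*j^2 - 17*I*j^2 + 21*j - 102*I*j + 126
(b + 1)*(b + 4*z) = b^2 + 4*b*z + b + 4*z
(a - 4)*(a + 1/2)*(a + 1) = a^3 - 5*a^2/2 - 11*a/2 - 2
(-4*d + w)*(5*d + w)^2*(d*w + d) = -100*d^4*w - 100*d^4 - 15*d^3*w^2 - 15*d^3*w + 6*d^2*w^3 + 6*d^2*w^2 + d*w^4 + d*w^3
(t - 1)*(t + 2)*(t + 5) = t^3 + 6*t^2 + 3*t - 10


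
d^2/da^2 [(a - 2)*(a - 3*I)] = 2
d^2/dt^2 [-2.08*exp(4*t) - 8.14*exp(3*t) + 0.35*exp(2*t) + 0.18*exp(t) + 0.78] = (-33.28*exp(3*t) - 73.26*exp(2*t) + 1.4*exp(t) + 0.18)*exp(t)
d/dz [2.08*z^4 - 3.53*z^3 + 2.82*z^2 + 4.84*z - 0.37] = 8.32*z^3 - 10.59*z^2 + 5.64*z + 4.84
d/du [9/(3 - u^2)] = 18*u/(u^2 - 3)^2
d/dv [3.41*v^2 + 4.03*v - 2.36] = 6.82*v + 4.03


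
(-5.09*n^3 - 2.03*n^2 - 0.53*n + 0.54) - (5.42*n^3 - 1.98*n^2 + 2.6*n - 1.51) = -10.51*n^3 - 0.0499999999999998*n^2 - 3.13*n + 2.05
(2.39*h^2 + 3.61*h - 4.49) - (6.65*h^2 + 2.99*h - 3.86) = -4.26*h^2 + 0.62*h - 0.63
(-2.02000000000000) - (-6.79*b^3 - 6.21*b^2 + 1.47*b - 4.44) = 6.79*b^3 + 6.21*b^2 - 1.47*b + 2.42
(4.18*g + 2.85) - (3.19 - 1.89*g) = 6.07*g - 0.34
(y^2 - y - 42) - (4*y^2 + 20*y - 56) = -3*y^2 - 21*y + 14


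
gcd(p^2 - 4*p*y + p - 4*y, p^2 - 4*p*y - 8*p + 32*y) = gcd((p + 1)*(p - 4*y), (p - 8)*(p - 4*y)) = -p + 4*y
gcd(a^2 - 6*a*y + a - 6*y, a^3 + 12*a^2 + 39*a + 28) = a + 1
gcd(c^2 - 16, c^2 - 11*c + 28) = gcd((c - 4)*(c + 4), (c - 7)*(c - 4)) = c - 4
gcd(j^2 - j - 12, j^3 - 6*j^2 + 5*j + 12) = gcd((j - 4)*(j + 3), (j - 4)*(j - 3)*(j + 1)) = j - 4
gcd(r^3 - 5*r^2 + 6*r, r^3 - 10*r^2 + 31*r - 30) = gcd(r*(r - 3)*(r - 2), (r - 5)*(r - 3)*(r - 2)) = r^2 - 5*r + 6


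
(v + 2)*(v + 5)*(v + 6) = v^3 + 13*v^2 + 52*v + 60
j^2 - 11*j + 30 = (j - 6)*(j - 5)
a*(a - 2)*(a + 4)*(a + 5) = a^4 + 7*a^3 + 2*a^2 - 40*a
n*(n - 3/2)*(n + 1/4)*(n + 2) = n^4 + 3*n^3/4 - 23*n^2/8 - 3*n/4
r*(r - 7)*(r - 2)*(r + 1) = r^4 - 8*r^3 + 5*r^2 + 14*r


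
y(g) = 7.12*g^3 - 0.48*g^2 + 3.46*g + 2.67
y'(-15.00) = 4823.86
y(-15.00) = -24187.23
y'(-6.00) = 778.18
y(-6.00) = -1573.29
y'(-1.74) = 69.80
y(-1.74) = -42.31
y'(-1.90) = 82.39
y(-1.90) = -54.47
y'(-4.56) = 451.99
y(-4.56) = -698.20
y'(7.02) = 1049.35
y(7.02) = 2466.46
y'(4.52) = 435.51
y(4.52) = 666.00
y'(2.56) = 140.99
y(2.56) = 127.84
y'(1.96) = 83.63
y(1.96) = 61.22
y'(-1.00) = 25.78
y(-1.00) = -8.39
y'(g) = 21.36*g^2 - 0.96*g + 3.46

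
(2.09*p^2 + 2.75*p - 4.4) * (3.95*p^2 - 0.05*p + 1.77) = 8.2555*p^4 + 10.758*p^3 - 13.8182*p^2 + 5.0875*p - 7.788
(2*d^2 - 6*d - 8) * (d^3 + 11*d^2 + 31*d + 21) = 2*d^5 + 16*d^4 - 12*d^3 - 232*d^2 - 374*d - 168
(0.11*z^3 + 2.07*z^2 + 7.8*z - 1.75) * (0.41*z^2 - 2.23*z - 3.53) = 0.0451*z^5 + 0.6034*z^4 - 1.8064*z^3 - 25.4186*z^2 - 23.6315*z + 6.1775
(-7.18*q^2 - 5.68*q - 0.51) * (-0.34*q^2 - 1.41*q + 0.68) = 2.4412*q^4 + 12.055*q^3 + 3.2998*q^2 - 3.1433*q - 0.3468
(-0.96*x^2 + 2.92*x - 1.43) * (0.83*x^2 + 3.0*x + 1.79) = -0.7968*x^4 - 0.4564*x^3 + 5.8547*x^2 + 0.9368*x - 2.5597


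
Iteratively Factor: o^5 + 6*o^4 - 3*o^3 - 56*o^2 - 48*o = (o)*(o^4 + 6*o^3 - 3*o^2 - 56*o - 48) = o*(o + 1)*(o^3 + 5*o^2 - 8*o - 48) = o*(o + 1)*(o + 4)*(o^2 + o - 12) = o*(o + 1)*(o + 4)^2*(o - 3)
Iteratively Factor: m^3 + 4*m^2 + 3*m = (m + 3)*(m^2 + m) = m*(m + 3)*(m + 1)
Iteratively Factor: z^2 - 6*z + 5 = (z - 5)*(z - 1)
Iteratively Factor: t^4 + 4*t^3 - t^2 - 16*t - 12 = (t - 2)*(t^3 + 6*t^2 + 11*t + 6) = (t - 2)*(t + 2)*(t^2 + 4*t + 3) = (t - 2)*(t + 1)*(t + 2)*(t + 3)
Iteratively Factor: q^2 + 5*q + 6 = (q + 2)*(q + 3)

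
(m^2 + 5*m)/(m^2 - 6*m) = (m + 5)/(m - 6)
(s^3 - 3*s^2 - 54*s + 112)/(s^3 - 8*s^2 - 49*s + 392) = (s - 2)/(s - 7)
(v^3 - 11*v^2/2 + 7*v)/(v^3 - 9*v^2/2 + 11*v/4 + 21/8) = 4*v*(v - 2)/(4*v^2 - 4*v - 3)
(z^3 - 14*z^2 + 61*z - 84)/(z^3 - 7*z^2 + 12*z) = (z - 7)/z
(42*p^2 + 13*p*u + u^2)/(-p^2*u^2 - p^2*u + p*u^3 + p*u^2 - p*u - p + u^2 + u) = (-42*p^2 - 13*p*u - u^2)/(p^2*u^2 + p^2*u - p*u^3 - p*u^2 + p*u + p - u^2 - u)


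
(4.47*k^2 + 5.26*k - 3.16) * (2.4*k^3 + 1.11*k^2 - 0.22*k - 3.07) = 10.728*k^5 + 17.5857*k^4 - 2.7288*k^3 - 18.3877*k^2 - 15.453*k + 9.7012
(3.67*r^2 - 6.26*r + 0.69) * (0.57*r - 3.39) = 2.0919*r^3 - 16.0095*r^2 + 21.6147*r - 2.3391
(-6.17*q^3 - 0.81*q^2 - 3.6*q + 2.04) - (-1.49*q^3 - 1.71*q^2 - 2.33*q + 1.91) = -4.68*q^3 + 0.9*q^2 - 1.27*q + 0.13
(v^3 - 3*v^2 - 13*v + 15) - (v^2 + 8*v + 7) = v^3 - 4*v^2 - 21*v + 8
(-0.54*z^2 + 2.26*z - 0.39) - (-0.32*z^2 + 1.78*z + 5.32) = -0.22*z^2 + 0.48*z - 5.71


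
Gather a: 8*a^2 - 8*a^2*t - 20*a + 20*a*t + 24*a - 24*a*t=a^2*(8 - 8*t) + a*(4 - 4*t)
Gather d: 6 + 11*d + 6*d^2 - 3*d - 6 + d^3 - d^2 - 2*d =d^3 + 5*d^2 + 6*d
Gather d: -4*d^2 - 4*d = -4*d^2 - 4*d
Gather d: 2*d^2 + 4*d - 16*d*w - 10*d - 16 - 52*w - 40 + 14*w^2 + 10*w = 2*d^2 + d*(-16*w - 6) + 14*w^2 - 42*w - 56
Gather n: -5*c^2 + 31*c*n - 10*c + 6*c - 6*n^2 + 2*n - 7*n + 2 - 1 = -5*c^2 - 4*c - 6*n^2 + n*(31*c - 5) + 1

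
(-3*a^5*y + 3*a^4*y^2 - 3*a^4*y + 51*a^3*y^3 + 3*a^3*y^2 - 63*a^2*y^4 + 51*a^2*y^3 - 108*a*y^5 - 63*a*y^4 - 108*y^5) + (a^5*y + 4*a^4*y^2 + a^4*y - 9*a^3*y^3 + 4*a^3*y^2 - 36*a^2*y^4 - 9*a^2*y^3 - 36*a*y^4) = -2*a^5*y + 7*a^4*y^2 - 2*a^4*y + 42*a^3*y^3 + 7*a^3*y^2 - 99*a^2*y^4 + 42*a^2*y^3 - 108*a*y^5 - 99*a*y^4 - 108*y^5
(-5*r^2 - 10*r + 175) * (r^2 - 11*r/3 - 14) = -5*r^4 + 25*r^3/3 + 845*r^2/3 - 1505*r/3 - 2450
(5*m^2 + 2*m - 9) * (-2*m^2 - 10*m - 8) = -10*m^4 - 54*m^3 - 42*m^2 + 74*m + 72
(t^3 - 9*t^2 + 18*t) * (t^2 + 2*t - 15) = t^5 - 7*t^4 - 15*t^3 + 171*t^2 - 270*t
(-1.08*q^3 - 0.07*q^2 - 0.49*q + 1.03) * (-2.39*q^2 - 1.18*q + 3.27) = 2.5812*q^5 + 1.4417*q^4 - 2.2779*q^3 - 2.1124*q^2 - 2.8177*q + 3.3681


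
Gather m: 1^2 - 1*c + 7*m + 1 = -c + 7*m + 2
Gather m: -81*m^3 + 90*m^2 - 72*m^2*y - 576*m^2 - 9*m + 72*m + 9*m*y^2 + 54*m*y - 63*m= -81*m^3 + m^2*(-72*y - 486) + m*(9*y^2 + 54*y)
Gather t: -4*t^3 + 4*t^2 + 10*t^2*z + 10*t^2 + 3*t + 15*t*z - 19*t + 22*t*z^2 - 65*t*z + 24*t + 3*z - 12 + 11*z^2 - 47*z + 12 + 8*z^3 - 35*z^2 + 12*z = -4*t^3 + t^2*(10*z + 14) + t*(22*z^2 - 50*z + 8) + 8*z^3 - 24*z^2 - 32*z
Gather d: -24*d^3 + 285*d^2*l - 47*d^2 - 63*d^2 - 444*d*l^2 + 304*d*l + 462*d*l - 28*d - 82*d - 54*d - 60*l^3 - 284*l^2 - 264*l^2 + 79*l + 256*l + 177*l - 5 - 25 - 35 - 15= -24*d^3 + d^2*(285*l - 110) + d*(-444*l^2 + 766*l - 164) - 60*l^3 - 548*l^2 + 512*l - 80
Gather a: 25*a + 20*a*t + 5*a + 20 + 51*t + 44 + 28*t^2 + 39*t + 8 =a*(20*t + 30) + 28*t^2 + 90*t + 72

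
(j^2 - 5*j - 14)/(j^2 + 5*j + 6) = (j - 7)/(j + 3)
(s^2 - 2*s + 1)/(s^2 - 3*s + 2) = (s - 1)/(s - 2)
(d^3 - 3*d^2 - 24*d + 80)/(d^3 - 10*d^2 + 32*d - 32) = (d + 5)/(d - 2)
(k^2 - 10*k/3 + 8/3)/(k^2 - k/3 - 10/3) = (3*k - 4)/(3*k + 5)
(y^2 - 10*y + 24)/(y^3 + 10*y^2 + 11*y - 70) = (y^2 - 10*y + 24)/(y^3 + 10*y^2 + 11*y - 70)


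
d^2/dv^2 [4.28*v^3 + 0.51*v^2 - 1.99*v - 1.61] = 25.68*v + 1.02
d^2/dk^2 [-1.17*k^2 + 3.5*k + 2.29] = -2.34000000000000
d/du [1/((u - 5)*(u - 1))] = 2*(3 - u)/(u^4 - 12*u^3 + 46*u^2 - 60*u + 25)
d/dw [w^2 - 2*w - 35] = 2*w - 2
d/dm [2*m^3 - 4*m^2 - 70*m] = 6*m^2 - 8*m - 70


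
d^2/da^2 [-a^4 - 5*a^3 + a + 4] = 6*a*(-2*a - 5)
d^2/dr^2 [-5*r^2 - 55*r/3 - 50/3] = -10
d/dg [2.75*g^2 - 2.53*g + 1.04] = 5.5*g - 2.53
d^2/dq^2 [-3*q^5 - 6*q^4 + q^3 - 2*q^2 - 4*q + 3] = -60*q^3 - 72*q^2 + 6*q - 4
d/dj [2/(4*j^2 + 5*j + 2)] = 2*(-8*j - 5)/(4*j^2 + 5*j + 2)^2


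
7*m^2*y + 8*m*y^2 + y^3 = y*(m + y)*(7*m + y)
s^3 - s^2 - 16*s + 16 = (s - 4)*(s - 1)*(s + 4)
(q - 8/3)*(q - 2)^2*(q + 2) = q^4 - 14*q^3/3 + 4*q^2/3 + 56*q/3 - 64/3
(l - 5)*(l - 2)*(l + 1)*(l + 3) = l^4 - 3*l^3 - 15*l^2 + 19*l + 30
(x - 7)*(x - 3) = x^2 - 10*x + 21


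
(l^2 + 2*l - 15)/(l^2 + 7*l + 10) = (l - 3)/(l + 2)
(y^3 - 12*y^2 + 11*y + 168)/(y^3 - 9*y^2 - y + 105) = (y - 8)/(y - 5)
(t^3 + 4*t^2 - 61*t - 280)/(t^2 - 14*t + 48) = (t^2 + 12*t + 35)/(t - 6)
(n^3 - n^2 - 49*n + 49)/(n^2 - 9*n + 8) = (n^2 - 49)/(n - 8)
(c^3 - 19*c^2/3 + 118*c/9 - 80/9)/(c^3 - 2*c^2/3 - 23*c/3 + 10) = (c - 8/3)/(c + 3)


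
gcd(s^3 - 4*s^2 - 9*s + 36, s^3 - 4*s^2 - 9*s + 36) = s^3 - 4*s^2 - 9*s + 36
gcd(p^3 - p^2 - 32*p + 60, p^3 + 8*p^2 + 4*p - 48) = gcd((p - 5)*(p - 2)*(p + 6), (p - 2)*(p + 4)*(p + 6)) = p^2 + 4*p - 12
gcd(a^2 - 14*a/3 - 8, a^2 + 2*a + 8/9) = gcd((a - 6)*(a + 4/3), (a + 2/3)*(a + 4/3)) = a + 4/3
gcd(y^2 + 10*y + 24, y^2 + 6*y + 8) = y + 4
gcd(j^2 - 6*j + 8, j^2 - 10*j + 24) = j - 4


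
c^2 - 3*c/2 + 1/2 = (c - 1)*(c - 1/2)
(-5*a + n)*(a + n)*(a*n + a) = -5*a^3*n - 5*a^3 - 4*a^2*n^2 - 4*a^2*n + a*n^3 + a*n^2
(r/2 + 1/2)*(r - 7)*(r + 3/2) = r^3/2 - 9*r^2/4 - 8*r - 21/4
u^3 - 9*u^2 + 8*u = u*(u - 8)*(u - 1)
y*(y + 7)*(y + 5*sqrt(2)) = y^3 + 7*y^2 + 5*sqrt(2)*y^2 + 35*sqrt(2)*y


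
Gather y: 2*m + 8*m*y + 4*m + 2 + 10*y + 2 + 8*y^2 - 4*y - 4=6*m + 8*y^2 + y*(8*m + 6)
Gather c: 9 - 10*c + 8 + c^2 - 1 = c^2 - 10*c + 16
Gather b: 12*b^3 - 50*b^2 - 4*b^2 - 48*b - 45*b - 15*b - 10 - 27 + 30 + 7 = 12*b^3 - 54*b^2 - 108*b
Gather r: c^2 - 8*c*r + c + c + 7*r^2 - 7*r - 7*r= c^2 + 2*c + 7*r^2 + r*(-8*c - 14)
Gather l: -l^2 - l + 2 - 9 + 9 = -l^2 - l + 2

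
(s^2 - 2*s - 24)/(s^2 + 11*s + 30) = (s^2 - 2*s - 24)/(s^2 + 11*s + 30)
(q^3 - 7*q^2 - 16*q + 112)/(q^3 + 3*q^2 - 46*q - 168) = (q - 4)/(q + 6)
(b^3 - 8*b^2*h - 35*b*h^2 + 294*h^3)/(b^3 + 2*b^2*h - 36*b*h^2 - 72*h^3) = (b^2 - 14*b*h + 49*h^2)/(b^2 - 4*b*h - 12*h^2)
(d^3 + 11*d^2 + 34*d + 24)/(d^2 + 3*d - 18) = (d^2 + 5*d + 4)/(d - 3)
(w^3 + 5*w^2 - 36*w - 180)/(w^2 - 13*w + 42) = (w^2 + 11*w + 30)/(w - 7)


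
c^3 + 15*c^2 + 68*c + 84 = (c + 2)*(c + 6)*(c + 7)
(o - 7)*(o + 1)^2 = o^3 - 5*o^2 - 13*o - 7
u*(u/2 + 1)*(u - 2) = u^3/2 - 2*u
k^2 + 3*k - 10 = (k - 2)*(k + 5)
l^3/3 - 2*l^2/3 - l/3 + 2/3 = (l/3 + 1/3)*(l - 2)*(l - 1)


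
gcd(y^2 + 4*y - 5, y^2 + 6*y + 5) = y + 5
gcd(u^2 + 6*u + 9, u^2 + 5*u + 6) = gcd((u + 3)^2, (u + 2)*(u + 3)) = u + 3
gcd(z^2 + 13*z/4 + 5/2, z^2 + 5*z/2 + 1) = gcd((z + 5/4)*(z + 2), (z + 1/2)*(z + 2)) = z + 2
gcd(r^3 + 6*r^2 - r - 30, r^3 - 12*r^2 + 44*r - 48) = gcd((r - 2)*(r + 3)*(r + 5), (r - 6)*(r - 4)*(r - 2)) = r - 2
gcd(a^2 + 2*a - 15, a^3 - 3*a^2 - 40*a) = a + 5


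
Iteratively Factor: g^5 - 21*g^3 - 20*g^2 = (g + 4)*(g^4 - 4*g^3 - 5*g^2) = g*(g + 4)*(g^3 - 4*g^2 - 5*g) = g*(g - 5)*(g + 4)*(g^2 + g) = g*(g - 5)*(g + 1)*(g + 4)*(g)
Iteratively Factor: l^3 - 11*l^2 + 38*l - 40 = (l - 4)*(l^2 - 7*l + 10) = (l - 5)*(l - 4)*(l - 2)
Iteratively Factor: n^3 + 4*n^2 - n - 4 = (n + 1)*(n^2 + 3*n - 4) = (n + 1)*(n + 4)*(n - 1)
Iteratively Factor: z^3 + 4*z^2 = (z + 4)*(z^2) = z*(z + 4)*(z)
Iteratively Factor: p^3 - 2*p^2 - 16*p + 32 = (p + 4)*(p^2 - 6*p + 8) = (p - 2)*(p + 4)*(p - 4)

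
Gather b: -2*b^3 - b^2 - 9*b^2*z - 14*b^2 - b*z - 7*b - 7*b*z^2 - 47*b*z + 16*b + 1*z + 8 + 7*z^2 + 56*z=-2*b^3 + b^2*(-9*z - 15) + b*(-7*z^2 - 48*z + 9) + 7*z^2 + 57*z + 8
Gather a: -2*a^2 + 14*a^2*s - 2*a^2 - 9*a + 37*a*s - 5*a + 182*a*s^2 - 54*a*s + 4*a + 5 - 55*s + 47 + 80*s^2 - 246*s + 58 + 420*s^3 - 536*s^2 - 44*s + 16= a^2*(14*s - 4) + a*(182*s^2 - 17*s - 10) + 420*s^3 - 456*s^2 - 345*s + 126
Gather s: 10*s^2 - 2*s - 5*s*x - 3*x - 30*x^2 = 10*s^2 + s*(-5*x - 2) - 30*x^2 - 3*x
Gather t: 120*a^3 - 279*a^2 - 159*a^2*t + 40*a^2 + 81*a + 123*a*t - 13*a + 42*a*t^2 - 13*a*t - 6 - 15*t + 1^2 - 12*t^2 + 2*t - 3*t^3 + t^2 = 120*a^3 - 239*a^2 + 68*a - 3*t^3 + t^2*(42*a - 11) + t*(-159*a^2 + 110*a - 13) - 5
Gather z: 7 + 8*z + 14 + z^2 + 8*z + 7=z^2 + 16*z + 28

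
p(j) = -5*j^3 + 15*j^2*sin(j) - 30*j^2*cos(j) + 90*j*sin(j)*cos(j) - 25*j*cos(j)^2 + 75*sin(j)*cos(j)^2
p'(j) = 30*j^2*sin(j) + 15*j^2*cos(j) - 15*j^2 - 90*j*sin(j)^2 + 50*j*sin(j)*cos(j) + 30*j*sin(j) + 90*j*cos(j)^2 - 60*j*cos(j) - 150*sin(j)^2*cos(j) + 90*sin(j)*cos(j) + 75*cos(j)^3 - 25*cos(j)^2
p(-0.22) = -7.66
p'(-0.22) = 18.17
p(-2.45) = 54.45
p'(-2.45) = -399.78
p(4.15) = -179.48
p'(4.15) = -793.90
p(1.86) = 3.47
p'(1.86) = -36.57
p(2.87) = 38.33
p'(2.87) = 93.62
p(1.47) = 23.47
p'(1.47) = -58.02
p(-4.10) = 1068.53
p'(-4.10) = -12.02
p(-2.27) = -2.08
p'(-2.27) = -231.22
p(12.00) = -14175.74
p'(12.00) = -3319.50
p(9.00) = -1395.51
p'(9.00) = -439.47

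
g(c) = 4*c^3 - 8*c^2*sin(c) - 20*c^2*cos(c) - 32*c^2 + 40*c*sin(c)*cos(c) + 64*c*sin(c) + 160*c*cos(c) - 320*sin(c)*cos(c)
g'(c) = 20*c^2*sin(c) - 8*c^2*cos(c) + 12*c^2 - 40*c*sin(c)^2 - 176*c*sin(c) + 40*c*cos(c)^2 + 24*c*cos(c) - 64*c + 320*sin(c)^2 + 40*sin(c)*cos(c) + 64*sin(c) - 320*cos(c)^2 + 160*cos(c)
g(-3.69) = 127.64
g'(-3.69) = 714.23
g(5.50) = -135.23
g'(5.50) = 236.95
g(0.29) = -39.13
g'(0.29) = -101.02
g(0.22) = -31.39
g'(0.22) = -119.89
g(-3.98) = -166.82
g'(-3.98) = 1321.27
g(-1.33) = 57.64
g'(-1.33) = 131.17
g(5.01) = -293.39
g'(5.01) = 393.55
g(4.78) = -387.66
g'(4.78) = 418.98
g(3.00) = -432.12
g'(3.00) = -480.10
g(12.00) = 1627.50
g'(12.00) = -30.74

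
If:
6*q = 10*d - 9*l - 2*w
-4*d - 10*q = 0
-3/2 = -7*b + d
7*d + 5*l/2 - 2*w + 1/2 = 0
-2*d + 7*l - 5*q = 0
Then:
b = 43/189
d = 5/54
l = 0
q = -1/27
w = 31/54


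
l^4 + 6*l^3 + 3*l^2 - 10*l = l*(l - 1)*(l + 2)*(l + 5)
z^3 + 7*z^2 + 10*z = z*(z + 2)*(z + 5)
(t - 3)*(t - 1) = t^2 - 4*t + 3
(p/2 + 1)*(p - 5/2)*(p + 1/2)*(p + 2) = p^4/2 + p^3 - 21*p^2/8 - 13*p/2 - 5/2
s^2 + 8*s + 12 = (s + 2)*(s + 6)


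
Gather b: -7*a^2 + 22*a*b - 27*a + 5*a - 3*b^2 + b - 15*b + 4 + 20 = -7*a^2 - 22*a - 3*b^2 + b*(22*a - 14) + 24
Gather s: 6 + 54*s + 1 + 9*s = 63*s + 7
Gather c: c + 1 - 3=c - 2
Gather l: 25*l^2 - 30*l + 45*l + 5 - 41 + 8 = 25*l^2 + 15*l - 28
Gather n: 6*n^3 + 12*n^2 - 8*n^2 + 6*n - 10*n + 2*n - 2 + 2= 6*n^3 + 4*n^2 - 2*n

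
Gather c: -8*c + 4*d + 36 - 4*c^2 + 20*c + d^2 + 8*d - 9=-4*c^2 + 12*c + d^2 + 12*d + 27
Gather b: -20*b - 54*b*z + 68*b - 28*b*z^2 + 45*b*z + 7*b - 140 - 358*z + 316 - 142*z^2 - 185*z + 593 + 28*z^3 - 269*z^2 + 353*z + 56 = b*(-28*z^2 - 9*z + 55) + 28*z^3 - 411*z^2 - 190*z + 825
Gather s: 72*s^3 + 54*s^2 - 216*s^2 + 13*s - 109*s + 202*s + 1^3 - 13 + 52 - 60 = 72*s^3 - 162*s^2 + 106*s - 20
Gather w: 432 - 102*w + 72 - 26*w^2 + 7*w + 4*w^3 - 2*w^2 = 4*w^3 - 28*w^2 - 95*w + 504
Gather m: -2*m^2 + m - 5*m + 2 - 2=-2*m^2 - 4*m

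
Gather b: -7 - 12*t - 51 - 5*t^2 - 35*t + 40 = -5*t^2 - 47*t - 18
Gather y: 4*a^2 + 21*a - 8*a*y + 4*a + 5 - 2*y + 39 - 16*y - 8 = 4*a^2 + 25*a + y*(-8*a - 18) + 36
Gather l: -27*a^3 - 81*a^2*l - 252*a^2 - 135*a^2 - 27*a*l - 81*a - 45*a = -27*a^3 - 387*a^2 - 126*a + l*(-81*a^2 - 27*a)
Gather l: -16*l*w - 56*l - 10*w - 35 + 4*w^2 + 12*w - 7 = l*(-16*w - 56) + 4*w^2 + 2*w - 42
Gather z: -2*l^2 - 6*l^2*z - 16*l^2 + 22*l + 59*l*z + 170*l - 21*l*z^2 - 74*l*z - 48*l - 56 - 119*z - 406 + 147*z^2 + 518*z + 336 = -18*l^2 + 144*l + z^2*(147 - 21*l) + z*(-6*l^2 - 15*l + 399) - 126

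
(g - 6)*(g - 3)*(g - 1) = g^3 - 10*g^2 + 27*g - 18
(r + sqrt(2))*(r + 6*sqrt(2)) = r^2 + 7*sqrt(2)*r + 12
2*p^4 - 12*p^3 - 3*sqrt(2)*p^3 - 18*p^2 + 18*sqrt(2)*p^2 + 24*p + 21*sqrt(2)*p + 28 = (p - 7)*(p - 2*sqrt(2))*(sqrt(2)*p + 1)*(sqrt(2)*p + sqrt(2))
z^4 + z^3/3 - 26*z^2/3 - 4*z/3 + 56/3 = (z - 2)^2*(z + 2)*(z + 7/3)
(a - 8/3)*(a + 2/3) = a^2 - 2*a - 16/9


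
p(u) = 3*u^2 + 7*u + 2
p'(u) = 6*u + 7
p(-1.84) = -0.72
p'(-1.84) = -4.04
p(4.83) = 105.80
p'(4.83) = 35.98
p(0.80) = 9.52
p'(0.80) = 11.80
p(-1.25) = -2.06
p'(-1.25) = -0.50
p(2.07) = 29.34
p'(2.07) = 19.42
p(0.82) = 9.76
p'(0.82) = 11.92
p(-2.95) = 7.46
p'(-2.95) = -10.70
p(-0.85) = -1.78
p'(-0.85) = 1.90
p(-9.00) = 182.00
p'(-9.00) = -47.00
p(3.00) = 50.00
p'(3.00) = 25.00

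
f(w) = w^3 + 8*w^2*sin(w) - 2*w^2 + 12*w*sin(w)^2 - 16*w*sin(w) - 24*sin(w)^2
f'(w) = 8*w^2*cos(w) + 3*w^2 + 24*w*sin(w)*cos(w) + 16*w*sin(w) - 16*w*cos(w) - 4*w + 12*sin(w)^2 - 48*sin(w)*cos(w) - 16*sin(w)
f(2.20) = 5.38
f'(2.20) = 24.73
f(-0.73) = -26.66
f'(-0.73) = 72.75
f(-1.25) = -71.04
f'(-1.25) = 88.25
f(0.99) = -16.15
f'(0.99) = -8.27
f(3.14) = 11.29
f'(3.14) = -11.61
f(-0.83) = -34.31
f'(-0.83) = 80.03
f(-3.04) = -59.63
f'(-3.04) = -87.58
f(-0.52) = -13.36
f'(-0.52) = 53.11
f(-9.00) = -1239.82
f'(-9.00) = -473.77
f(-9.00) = -1239.82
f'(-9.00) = -473.77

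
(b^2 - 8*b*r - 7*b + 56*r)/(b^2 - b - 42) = (b - 8*r)/(b + 6)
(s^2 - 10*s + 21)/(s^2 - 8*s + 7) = (s - 3)/(s - 1)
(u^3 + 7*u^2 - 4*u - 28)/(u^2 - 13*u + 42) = (u^3 + 7*u^2 - 4*u - 28)/(u^2 - 13*u + 42)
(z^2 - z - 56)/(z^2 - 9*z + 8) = (z + 7)/(z - 1)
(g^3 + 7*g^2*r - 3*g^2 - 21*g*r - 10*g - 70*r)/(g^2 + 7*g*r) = g - 3 - 10/g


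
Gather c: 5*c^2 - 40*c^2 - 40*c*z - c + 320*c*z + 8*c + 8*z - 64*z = -35*c^2 + c*(280*z + 7) - 56*z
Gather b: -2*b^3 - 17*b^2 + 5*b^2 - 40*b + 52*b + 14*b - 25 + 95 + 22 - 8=-2*b^3 - 12*b^2 + 26*b + 84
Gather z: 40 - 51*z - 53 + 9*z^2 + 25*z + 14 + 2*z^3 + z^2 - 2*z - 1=2*z^3 + 10*z^2 - 28*z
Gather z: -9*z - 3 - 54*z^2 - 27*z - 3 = -54*z^2 - 36*z - 6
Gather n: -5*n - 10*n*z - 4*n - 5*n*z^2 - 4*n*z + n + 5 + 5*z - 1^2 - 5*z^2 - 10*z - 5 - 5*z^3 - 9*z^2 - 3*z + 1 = n*(-5*z^2 - 14*z - 8) - 5*z^3 - 14*z^2 - 8*z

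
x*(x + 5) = x^2 + 5*x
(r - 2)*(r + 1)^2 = r^3 - 3*r - 2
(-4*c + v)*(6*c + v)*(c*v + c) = -24*c^3*v - 24*c^3 + 2*c^2*v^2 + 2*c^2*v + c*v^3 + c*v^2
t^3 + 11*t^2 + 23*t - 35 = (t - 1)*(t + 5)*(t + 7)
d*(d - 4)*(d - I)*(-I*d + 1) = -I*d^4 + 4*I*d^3 - I*d^2 + 4*I*d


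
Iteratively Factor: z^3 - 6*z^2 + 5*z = (z - 1)*(z^2 - 5*z) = z*(z - 1)*(z - 5)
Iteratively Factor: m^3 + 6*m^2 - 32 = (m - 2)*(m^2 + 8*m + 16) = (m - 2)*(m + 4)*(m + 4)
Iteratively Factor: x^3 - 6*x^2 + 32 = (x - 4)*(x^2 - 2*x - 8) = (x - 4)^2*(x + 2)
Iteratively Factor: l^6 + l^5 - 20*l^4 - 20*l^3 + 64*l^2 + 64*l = (l + 1)*(l^5 - 20*l^3 + 64*l) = l*(l + 1)*(l^4 - 20*l^2 + 64) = l*(l + 1)*(l + 4)*(l^3 - 4*l^2 - 4*l + 16) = l*(l - 2)*(l + 1)*(l + 4)*(l^2 - 2*l - 8) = l*(l - 4)*(l - 2)*(l + 1)*(l + 4)*(l + 2)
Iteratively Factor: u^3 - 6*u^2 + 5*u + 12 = (u - 3)*(u^2 - 3*u - 4) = (u - 3)*(u + 1)*(u - 4)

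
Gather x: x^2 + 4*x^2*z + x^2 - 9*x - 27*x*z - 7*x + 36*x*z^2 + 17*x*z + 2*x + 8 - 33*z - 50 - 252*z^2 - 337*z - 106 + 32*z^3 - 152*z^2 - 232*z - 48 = x^2*(4*z + 2) + x*(36*z^2 - 10*z - 14) + 32*z^3 - 404*z^2 - 602*z - 196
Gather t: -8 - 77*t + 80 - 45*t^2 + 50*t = -45*t^2 - 27*t + 72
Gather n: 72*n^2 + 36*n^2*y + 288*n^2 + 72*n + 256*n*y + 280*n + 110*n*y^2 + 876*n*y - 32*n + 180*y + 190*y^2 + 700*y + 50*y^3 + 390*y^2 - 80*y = n^2*(36*y + 360) + n*(110*y^2 + 1132*y + 320) + 50*y^3 + 580*y^2 + 800*y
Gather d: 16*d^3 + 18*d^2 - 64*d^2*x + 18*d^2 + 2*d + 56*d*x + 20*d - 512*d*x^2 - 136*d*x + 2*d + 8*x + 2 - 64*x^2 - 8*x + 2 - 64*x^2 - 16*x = 16*d^3 + d^2*(36 - 64*x) + d*(-512*x^2 - 80*x + 24) - 128*x^2 - 16*x + 4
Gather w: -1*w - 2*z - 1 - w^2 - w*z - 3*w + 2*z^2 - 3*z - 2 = -w^2 + w*(-z - 4) + 2*z^2 - 5*z - 3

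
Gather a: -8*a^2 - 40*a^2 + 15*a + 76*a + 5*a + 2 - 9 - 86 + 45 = -48*a^2 + 96*a - 48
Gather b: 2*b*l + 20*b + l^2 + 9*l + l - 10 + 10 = b*(2*l + 20) + l^2 + 10*l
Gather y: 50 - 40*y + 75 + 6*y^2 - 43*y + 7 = 6*y^2 - 83*y + 132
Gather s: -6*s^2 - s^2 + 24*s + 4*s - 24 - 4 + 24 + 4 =-7*s^2 + 28*s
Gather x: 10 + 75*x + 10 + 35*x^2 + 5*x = 35*x^2 + 80*x + 20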